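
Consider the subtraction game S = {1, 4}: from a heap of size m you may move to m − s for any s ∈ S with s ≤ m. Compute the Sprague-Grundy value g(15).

0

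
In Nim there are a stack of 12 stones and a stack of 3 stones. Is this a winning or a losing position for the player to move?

Winning position

In binary:
  1100  (12)
  0011  (3)
  ----
  1111  (15)
The nim-sum is 15 ≠ 0, so this is an N-position: the player to move can win.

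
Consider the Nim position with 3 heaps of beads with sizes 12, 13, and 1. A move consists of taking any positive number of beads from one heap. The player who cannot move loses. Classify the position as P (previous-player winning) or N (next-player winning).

Compute the nim-sum pairwise:
12 ^ 13 = 1
1 ^ 1 = 0
The nim-sum is 0, so this is a P-position: the player to move is in a losing position under optimal play.

P-position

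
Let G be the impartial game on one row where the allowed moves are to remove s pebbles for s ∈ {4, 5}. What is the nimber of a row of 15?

1

Compute g(0), g(1), … for moves {4, 5}:
k:     0  1  2  3  4  5  6  7  8  9 10 11 12 13 14 15
g(k):  0  0  0  0  1  1  1  1  2  0  0  0  0  1  1  1
So g(15) = 1.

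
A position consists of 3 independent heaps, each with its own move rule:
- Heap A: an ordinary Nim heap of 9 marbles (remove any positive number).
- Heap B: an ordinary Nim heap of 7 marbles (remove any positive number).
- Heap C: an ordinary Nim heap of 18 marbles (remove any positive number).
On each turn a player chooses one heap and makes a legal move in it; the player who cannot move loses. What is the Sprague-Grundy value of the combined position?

28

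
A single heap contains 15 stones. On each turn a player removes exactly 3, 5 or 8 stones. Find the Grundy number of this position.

1

Grundy values for subtraction set {3, 5, 8}:
k:     0  1  2  3  4  5  6  7  8  9 10 11 12 13 14 15
g(k):  0  0  0  1  1  1  2  2  2  3  3  0  0  0  1  1
So g(15) = 1.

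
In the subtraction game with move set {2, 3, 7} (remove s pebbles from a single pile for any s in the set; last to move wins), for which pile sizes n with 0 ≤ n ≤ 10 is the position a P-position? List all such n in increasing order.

0, 1, 5, 6, 10

Build the Grundy sequence with g(k) = mex{g(k−s) : s ∈ {2, 3, 7}, s ≤ k}:
g(0) = mex{} = 0
g(1) = mex{} = 0
g(2) = mex{0} = 1
g(3) = mex{0} = 1
g(4) = mex{0,1} = 2
g(5) = mex{1} = 0
g(6) = mex{1,2} = 0
g(7) = mex{0,2} = 1
g(8) = mex{0} = 1
g(9) = mex{0,1} = 2
g(10) = mex{1} = 0
The P-positions (g = 0) in 0..10 are 0, 1, 5, 6, 10.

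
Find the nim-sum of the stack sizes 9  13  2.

6

In binary:
  1001  (9)
  1101  (13)
  0010  (2)
  ----
  0110  (6)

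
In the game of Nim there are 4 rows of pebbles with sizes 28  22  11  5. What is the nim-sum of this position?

4

Nim-sum: 28 ^ 22 ^ 11 ^ 5 = 4.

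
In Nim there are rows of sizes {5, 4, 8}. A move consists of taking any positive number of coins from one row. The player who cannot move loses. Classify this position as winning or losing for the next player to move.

Nim-sum: 5 XOR 4 XOR 8 = 9.
The nim-sum is 9 ≠ 0, so this is an N-position: the player to move can win.

Winning position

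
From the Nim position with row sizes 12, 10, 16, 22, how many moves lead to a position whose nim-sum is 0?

0

Nim-sum: 12 ^ 10 ^ 16 ^ 22 = 0.
The nim-sum is already 0, so every move leaves a nonzero nim-sum — there are no winning moves.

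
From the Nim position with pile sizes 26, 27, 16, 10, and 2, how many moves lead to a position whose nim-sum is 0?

Write each in binary and XOR column by column:
  11010  (26)
  11011  (27)
  10000  (16)
  01010  (10)
  00010  (2)
  -----
  11001  (25)
The overall nim-sum is X = 25. A pile of size p has a winning move iff p XOR X < p (reduce it to p XOR X).
  26: 26 XOR 25 = 3 < 26 — winning move (to 3).
  27: 27 XOR 25 = 2 < 27 — winning move (to 2).
  16: 16 XOR 25 = 9 < 16 — winning move (to 9).
  10: 10 XOR 25 = 19 ≥ 10 — no move.
  2: 2 XOR 25 = 27 ≥ 2 — no move.
That gives 3 winning moves.

3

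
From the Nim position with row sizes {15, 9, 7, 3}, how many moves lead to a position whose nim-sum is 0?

Nim-sum: 15 XOR 9 XOR 7 XOR 3 = 2.
The overall nim-sum is X = 2. A row of size p has a winning move iff p XOR X < p (reduce it to p XOR X).
  15: 15 XOR 2 = 13 < 15 — winning move (to 13).
  9: 9 XOR 2 = 11 ≥ 9 — no move.
  7: 7 XOR 2 = 5 < 7 — winning move (to 5).
  3: 3 XOR 2 = 1 < 3 — winning move (to 1).
That gives 3 winning moves.

3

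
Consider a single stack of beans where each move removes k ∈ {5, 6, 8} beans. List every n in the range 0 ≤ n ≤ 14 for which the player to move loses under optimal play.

0, 1, 2, 3, 4, 13, 14

Build the Grundy sequence with g(k) = mex{g(k−s) : s ∈ {5, 6, 8}, s ≤ k}:
k:     0  1  2  3  4  5  6  7  8  9 10 11 12 13 14
g(k):  0  0  0  0  0  1  1  1  1  1  2  2  2  0  0
The P-positions (g = 0) in 0..14 are 0, 1, 2, 3, 4, 13, 14.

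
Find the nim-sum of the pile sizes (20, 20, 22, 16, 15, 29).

In binary:
  10100  (20)
  10100  (20)
  10110  (22)
  10000  (16)
  01111  (15)
  11101  (29)
  -----
  10100  (20)

20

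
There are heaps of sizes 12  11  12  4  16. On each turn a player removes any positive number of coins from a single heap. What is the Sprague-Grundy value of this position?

31

Write each in binary and XOR column by column:
  01100  (12)
  01011  (11)
  01100  (12)
  00100  (4)
  10000  (16)
  -----
  11111  (31)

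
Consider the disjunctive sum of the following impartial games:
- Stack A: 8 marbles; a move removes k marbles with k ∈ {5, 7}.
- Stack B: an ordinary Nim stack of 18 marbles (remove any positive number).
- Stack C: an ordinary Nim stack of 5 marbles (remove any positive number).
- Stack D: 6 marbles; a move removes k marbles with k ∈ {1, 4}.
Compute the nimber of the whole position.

23

For stack A, compute g(0), g(1), … with moves {5, 7}:
g(0) = mex{} = 0
g(1) = mex{} = 0
g(2) = mex{} = 0
g(3) = mex{} = 0
g(4) = mex{} = 0
g(5) = mex{0} = 1
g(6) = mex{0} = 1
g(7) = mex{0} = 1
g(8) = mex{0} = 1
So g(8) = 1.
Stack B is a plain Nim stack of size 18, so its Grundy value is 18.
Stack C is a plain Nim stack of size 5, so its Grundy value is 5.
Build the Grundy sequence for stack D with g(k) = mex{g(k−s) : s ∈ {1, 4}, s ≤ k}:
g(0) = mex{} = 0
g(1) = mex{0} = 1
g(2) = mex{1} = 0
g(3) = mex{0} = 1
g(4) = mex{0,1} = 2
g(5) = mex{1,2} = 0
g(6) = mex{0} = 1
So g(6) = 1.
The value of a disjunctive sum is the nim-sum of the parts.
Combined value = 1 XOR 18 XOR 5 XOR 1 = 23.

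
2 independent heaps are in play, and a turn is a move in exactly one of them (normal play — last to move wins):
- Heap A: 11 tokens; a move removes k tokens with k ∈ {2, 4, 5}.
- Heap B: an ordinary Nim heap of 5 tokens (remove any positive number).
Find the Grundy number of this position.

7

For heap A, compute g(0), g(1), … with moves {2, 4, 5}:
g(0) = mex{} = 0
g(1) = mex{} = 0
g(2) = mex{0} = 1
g(3) = mex{0} = 1
g(4) = mex{0,1} = 2
g(5) = mex{0,1} = 2
g(6) = mex{0,1,2} = 3
g(7) = mex{1,2} = 0
g(8) = mex{1,2,3} = 0
g(9) = mex{0,2} = 1
g(10) = mex{0,2,3} = 1
g(11) = mex{0,1,3} = 2
So g(11) = 2.
Heap B is a plain Nim heap of size 5, so its Grundy value is 5.
The value of a disjunctive sum is the nim-sum of the parts.
Combined value = 2 XOR 5 = 7.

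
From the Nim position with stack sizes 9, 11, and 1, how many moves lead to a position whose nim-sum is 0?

1

Compute the nim-sum pairwise:
9 ^ 11 = 2
2 ^ 1 = 3
The overall nim-sum is X = 3. A stack of size p has a winning move iff p XOR X < p (reduce it to p XOR X).
  9: 9 XOR 3 = 10 ≥ 9 — no move.
  11: 11 XOR 3 = 8 < 11 — winning move (to 8).
  1: 1 XOR 3 = 2 ≥ 1 — no move.
That gives 1 winning move.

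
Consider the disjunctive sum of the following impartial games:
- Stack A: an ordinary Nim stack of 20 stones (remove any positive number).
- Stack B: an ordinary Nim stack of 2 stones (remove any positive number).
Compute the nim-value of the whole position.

Stack A is a plain Nim stack of size 20, so its Grundy value is 20.
Stack B is a plain Nim stack of size 2, so its Grundy value is 2.
By the Sprague-Grundy theorem, the Grundy value of a sum of independent games is the XOR of the component values.
Combined value = 20 XOR 2 = 22.

22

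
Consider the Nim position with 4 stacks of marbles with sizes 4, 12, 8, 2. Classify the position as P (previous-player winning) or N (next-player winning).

Compute the nim-sum pairwise:
4 ^ 12 = 8
8 ^ 8 = 0
0 ^ 2 = 2
The nim-sum is 2 ≠ 0, so this is an N-position: the player to move can win.

N-position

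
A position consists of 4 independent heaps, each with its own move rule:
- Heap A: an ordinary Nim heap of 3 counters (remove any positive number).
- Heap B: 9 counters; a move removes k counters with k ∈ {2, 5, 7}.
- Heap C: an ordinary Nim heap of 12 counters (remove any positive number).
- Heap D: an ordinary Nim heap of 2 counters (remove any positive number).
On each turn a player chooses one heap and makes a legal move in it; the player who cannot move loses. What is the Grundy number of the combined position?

15

Heap A is a plain Nim heap of size 3, so its Grundy value is 3.
Build the Grundy sequence for heap B with g(k) = mex{g(k−s) : s ∈ {2, 5, 7}, s ≤ k}:
g(0) = mex{} = 0
g(1) = mex{} = 0
g(2) = mex{0} = 1
g(3) = mex{0} = 1
g(4) = mex{1} = 0
g(5) = mex{0,1} = 2
g(6) = mex{0} = 1
g(7) = mex{0,1,2} = 3
g(8) = mex{0,1} = 2
g(9) = mex{0,1,3} = 2
So g(9) = 2.
Heap C is a plain Nim heap of size 12, so its Grundy value is 12.
Heap D is a plain Nim heap of size 2, so its Grundy value is 2.
By the Sprague-Grundy theorem, the Grundy value of a sum of independent games is the XOR of the component values.
Combined value = 3 XOR 2 XOR 12 XOR 2 = 15.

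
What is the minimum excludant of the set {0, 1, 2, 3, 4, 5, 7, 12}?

The values 0, 1, 2, 3, 4, 5 are all present; 6 is the first non-negative integer missing from the set.

6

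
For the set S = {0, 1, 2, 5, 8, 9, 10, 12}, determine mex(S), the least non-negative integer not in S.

3

The values 0, 1, 2 are all present; 3 is the first non-negative integer missing from the set.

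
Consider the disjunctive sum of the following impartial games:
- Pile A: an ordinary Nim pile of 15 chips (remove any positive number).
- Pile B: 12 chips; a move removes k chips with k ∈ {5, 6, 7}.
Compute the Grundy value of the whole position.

15

Pile A is a plain Nim pile of size 15, so its Grundy value is 15.
Build the Grundy sequence for pile B with g(k) = mex{g(k−s) : s ∈ {5, 6, 7}, s ≤ k}:
k:     0  1  2  3  4  5  6  7  8  9 10 11 12
g(k):  0  0  0  0  0  1  1  1  1  1  2  2  0
So g(12) = 0.
By the Sprague-Grundy theorem, the Grundy value of a sum of independent games is the XOR of the component values.
Combined value = 15 XOR 0 = 15.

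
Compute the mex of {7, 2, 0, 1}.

The values 0, 1, 2 are all present; 3 is the first non-negative integer missing from the set.

3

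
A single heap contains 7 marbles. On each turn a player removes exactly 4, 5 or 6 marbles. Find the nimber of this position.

1

Build the Grundy sequence with g(k) = mex{g(k−s) : s ∈ {4, 5, 6}, s ≤ k}:
k:     0  1  2  3  4  5  6  7
g(k):  0  0  0  0  1  1  1  1
So g(7) = 1.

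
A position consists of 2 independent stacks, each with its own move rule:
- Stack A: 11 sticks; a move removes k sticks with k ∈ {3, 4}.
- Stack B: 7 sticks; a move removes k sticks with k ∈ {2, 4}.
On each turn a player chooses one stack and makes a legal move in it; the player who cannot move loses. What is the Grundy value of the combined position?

For stack A, compute g(0), g(1), … with moves {3, 4}:
g(0) = mex{} = 0
g(1) = mex{} = 0
g(2) = mex{} = 0
g(3) = mex{0} = 1
g(4) = mex{0} = 1
g(5) = mex{0} = 1
g(6) = mex{0,1} = 2
g(7) = mex{1} = 0
g(8) = mex{1} = 0
g(9) = mex{1,2} = 0
g(10) = mex{0,2} = 1
g(11) = mex{0} = 1
So g(11) = 1.
For stack B, compute g(0), g(1), … with moves {2, 4}:
g(0) = mex{} = 0
g(1) = mex{} = 0
g(2) = mex{0} = 1
g(3) = mex{0} = 1
g(4) = mex{0,1} = 2
g(5) = mex{0,1} = 2
g(6) = mex{1,2} = 0
g(7) = mex{1,2} = 0
So g(7) = 0.
The value of a disjunctive sum is the nim-sum of the parts.
Combined value = 1 XOR 0 = 1.

1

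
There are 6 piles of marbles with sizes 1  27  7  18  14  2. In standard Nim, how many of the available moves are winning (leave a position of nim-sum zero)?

5

Nim-sum: 1 XOR 27 XOR 7 XOR 18 XOR 14 XOR 2 = 3.
The overall nim-sum is X = 3. A pile of size p has a winning move iff p XOR X < p (reduce it to p XOR X).
  1: 1 XOR 3 = 2 ≥ 1 — no move.
  27: 27 XOR 3 = 24 < 27 — winning move (to 24).
  7: 7 XOR 3 = 4 < 7 — winning move (to 4).
  18: 18 XOR 3 = 17 < 18 — winning move (to 17).
  14: 14 XOR 3 = 13 < 14 — winning move (to 13).
  2: 2 XOR 3 = 1 < 2 — winning move (to 1).
That gives 5 winning moves.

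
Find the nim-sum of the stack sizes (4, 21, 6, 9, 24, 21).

Compute the nim-sum pairwise:
4 XOR 21 = 17
17 XOR 6 = 23
23 XOR 9 = 30
30 XOR 24 = 6
6 XOR 21 = 19

19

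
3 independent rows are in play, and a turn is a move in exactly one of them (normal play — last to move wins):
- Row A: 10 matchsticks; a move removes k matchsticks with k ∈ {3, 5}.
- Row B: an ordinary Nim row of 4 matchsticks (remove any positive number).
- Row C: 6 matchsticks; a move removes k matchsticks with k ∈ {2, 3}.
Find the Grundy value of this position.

Build the Grundy sequence for row A with g(k) = mex{g(k−s) : s ∈ {3, 5}, s ≤ k}:
k:     0  1  2  3  4  5  6  7  8  9 10
g(k):  0  0  0  1  1  1  2  2  0  0  0
So g(10) = 0.
Row B is a plain Nim row of size 4, so its Grundy value is 4.
Build the Grundy sequence for row C with g(k) = mex{g(k−s) : s ∈ {2, 3}, s ≤ k}:
k:     0  1  2  3  4  5  6
g(k):  0  0  1  1  2  0  0
So g(6) = 0.
By the Sprague-Grundy theorem, the Grundy value of a sum of independent games is the XOR of the component values.
Combined value = 0 ⊕ 4 ⊕ 0 = 4.

4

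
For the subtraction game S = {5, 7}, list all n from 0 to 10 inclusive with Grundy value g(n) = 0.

0, 1, 2, 3, 4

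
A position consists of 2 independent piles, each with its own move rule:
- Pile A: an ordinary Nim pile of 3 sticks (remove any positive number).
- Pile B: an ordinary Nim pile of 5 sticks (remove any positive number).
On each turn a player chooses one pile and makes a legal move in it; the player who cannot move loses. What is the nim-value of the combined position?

6

Pile A is a plain Nim pile of size 3, so its Grundy value is 3.
Pile B is a plain Nim pile of size 5, so its Grundy value is 5.
The value of a disjunctive sum is the nim-sum of the parts.
Combined value = 3 XOR 5 = 6.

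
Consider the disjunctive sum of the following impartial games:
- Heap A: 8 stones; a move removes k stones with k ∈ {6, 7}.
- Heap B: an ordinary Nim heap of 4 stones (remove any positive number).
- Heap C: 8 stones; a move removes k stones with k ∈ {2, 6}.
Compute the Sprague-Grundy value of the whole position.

5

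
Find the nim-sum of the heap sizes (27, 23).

12

Compute the nim-sum pairwise:
27 ⊕ 23 = 12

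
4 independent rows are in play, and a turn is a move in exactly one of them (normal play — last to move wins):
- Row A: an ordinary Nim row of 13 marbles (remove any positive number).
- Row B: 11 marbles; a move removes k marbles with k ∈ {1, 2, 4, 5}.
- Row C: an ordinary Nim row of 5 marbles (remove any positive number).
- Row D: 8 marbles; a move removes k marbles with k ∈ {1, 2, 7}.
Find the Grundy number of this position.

Row A is a plain Nim row of size 13, so its Grundy value is 13.
For row B, compute g(0), g(1), … with moves {1, 2, 4, 5}:
k:     0  1  2  3  4  5  6  7  8  9 10 11
g(k):  0  1  2  0  1  2  0  1  2  0  1  2
So g(11) = 2.
Row C is a plain Nim row of size 5, so its Grundy value is 5.
Grundy values for row D (subtraction set {1, 2, 7}):
k:     0  1  2  3  4  5  6  7  8
g(k):  0  1  2  0  1  2  0  1  2
So g(8) = 2.
By the Sprague-Grundy theorem, the Grundy value of a sum of independent games is the XOR of the component values.
Combined value = 13 ⊕ 2 ⊕ 5 ⊕ 2 = 8.

8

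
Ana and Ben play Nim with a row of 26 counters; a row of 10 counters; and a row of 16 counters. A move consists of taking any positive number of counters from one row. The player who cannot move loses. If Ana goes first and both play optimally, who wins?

Compute the nim-sum pairwise:
26 XOR 10 = 16
16 XOR 16 = 0
The nim-sum is 0, so this is a P-position: the player to move is in a losing position under optimal play; Ana is about to move from it and so loses — Ben wins.

Ben wins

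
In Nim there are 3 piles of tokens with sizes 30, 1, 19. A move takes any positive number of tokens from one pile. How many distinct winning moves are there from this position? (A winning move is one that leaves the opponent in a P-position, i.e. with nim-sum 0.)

Compute the nim-sum pairwise:
30 XOR 1 = 31
31 XOR 19 = 12
The overall nim-sum is X = 12. A pile of size p has a winning move iff p XOR X < p (reduce it to p XOR X).
  30: 30 XOR 12 = 18 < 30 — winning move (to 18).
  1: 1 XOR 12 = 13 ≥ 1 — no move.
  19: 19 XOR 12 = 31 ≥ 19 — no move.
That gives 1 winning move.

1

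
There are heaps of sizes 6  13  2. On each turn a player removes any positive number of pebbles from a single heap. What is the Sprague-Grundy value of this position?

In binary:
  0110  (6)
  1101  (13)
  0010  (2)
  ----
  1001  (9)

9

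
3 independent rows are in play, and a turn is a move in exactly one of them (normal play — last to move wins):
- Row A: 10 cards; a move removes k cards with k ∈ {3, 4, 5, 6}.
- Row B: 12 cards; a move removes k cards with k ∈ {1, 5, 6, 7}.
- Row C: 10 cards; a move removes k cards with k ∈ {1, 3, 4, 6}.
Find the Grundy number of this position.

Build the Grundy sequence for row A with g(k) = mex{g(k−s) : s ∈ {3, 4, 5, 6}, s ≤ k}:
k:     0  1  2  3  4  5  6  7  8  9 10
g(k):  0  0  0  1  1  1  2  2  2  0  0
So g(10) = 0.
Grundy values for row B (subtraction set {1, 5, 6, 7}):
k:     0  1  2  3  4  5  6  7  8  9 10 11 12
g(k):  0  1  0  1  0  1  2  3  2  3  2  3  0
So g(12) = 0.
Grundy values for row C (subtraction set {1, 3, 4, 6}):
g(0) = mex{} = 0
g(1) = mex{0} = 1
g(2) = mex{1} = 0
g(3) = mex{0} = 1
g(4) = mex{0,1} = 2
g(5) = mex{0,1,2} = 3
g(6) = mex{0,1,3} = 2
g(7) = mex{1,2} = 0
g(8) = mex{0,2,3} = 1
g(9) = mex{1,2,3} = 0
g(10) = mex{0,2} = 1
So g(10) = 1.
By the Sprague-Grundy theorem, the Grundy value of a sum of independent games is the XOR of the component values.
Combined value = 0 XOR 0 XOR 1 = 1.

1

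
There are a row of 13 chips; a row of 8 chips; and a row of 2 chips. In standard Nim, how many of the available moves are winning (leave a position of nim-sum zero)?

1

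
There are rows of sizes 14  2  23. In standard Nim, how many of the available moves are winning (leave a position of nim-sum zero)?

1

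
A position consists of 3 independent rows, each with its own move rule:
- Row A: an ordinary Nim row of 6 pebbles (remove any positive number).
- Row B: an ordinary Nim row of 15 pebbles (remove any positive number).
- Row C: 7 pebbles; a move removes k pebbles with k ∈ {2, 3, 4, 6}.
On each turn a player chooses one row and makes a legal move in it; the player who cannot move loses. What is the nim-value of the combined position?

10

Row A is a plain Nim row of size 6, so its Grundy value is 6.
Row B is a plain Nim row of size 15, so its Grundy value is 15.
Build the Grundy sequence for row C with g(k) = mex{g(k−s) : s ∈ {2, 3, 4, 6}, s ≤ k}:
k:     0  1  2  3  4  5  6  7
g(k):  0  0  1  1  2  2  3  3
So g(7) = 3.
The value of a disjunctive sum is the nim-sum of the parts.
Combined value = 6 XOR 15 XOR 3 = 10.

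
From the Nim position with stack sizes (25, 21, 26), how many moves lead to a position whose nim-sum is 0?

Nim-sum: 25 XOR 21 XOR 26 = 22.
The overall nim-sum is X = 22. A stack of size p has a winning move iff p XOR X < p (reduce it to p XOR X).
  25: 25 XOR 22 = 15 < 25 — winning move (to 15).
  21: 21 XOR 22 = 3 < 21 — winning move (to 3).
  26: 26 XOR 22 = 12 < 26 — winning move (to 12).
That gives 3 winning moves.

3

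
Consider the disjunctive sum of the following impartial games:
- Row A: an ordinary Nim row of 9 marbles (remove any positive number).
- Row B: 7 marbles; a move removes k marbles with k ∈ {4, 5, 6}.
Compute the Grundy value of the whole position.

8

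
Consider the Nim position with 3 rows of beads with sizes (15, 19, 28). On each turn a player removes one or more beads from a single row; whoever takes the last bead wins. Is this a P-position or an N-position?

P-position

Bitwise XOR of the heap sizes:
  01111  (15)
  10011  (19)
  11100  (28)
  -----
  00000  (0)
The nim-sum is 0, so this is a P-position: the player to move is in a losing position under optimal play.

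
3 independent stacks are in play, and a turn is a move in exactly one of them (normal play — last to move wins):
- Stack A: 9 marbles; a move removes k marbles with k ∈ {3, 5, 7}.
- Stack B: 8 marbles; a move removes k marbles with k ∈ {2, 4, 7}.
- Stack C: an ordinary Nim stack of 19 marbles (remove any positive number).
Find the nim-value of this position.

17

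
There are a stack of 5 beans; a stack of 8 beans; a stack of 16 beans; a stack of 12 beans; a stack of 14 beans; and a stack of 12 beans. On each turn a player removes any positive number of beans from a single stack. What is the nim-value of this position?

Write each in binary and XOR column by column:
  00101  (5)
  01000  (8)
  10000  (16)
  01100  (12)
  01110  (14)
  01100  (12)
  -----
  10011  (19)

19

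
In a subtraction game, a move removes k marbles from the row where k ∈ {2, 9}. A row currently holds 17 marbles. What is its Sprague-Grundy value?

Build the Grundy sequence with g(k) = mex{g(k−s) : s ∈ {2, 9}, s ≤ k}:
k:     0  1  2  3  4  5  6  7  8  9 10 11 12 13 14 15 16 17
g(k):  0  0  1  1  0  0  1  1  0  2  1  0  0  1  1  0  0  1
So g(17) = 1.

1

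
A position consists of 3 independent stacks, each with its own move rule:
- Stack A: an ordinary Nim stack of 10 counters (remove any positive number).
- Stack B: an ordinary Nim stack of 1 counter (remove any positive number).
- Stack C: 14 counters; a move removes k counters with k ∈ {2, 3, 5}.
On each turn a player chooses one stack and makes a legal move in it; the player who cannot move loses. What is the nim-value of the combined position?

Stack A is a plain Nim stack of size 10, so its Grundy value is 10.
Stack B is a plain Nim stack of size 1, so its Grundy value is 1.
Build the Grundy sequence for stack C with g(k) = mex{g(k−s) : s ∈ {2, 3, 5}, s ≤ k}:
g(0) = mex{} = 0
g(1) = mex{} = 0
g(2) = mex{0} = 1
g(3) = mex{0} = 1
g(4) = mex{0,1} = 2
g(5) = mex{0,1} = 2
g(6) = mex{0,1,2} = 3
g(7) = mex{1,2} = 0
g(8) = mex{1,2,3} = 0
g(9) = mex{0,2,3} = 1
g(10) = mex{0,2} = 1
g(11) = mex{0,1,3} = 2
g(12) = mex{0,1} = 2
g(13) = mex{0,1,2} = 3
g(14) = mex{1,2} = 0
So g(14) = 0.
By the Sprague-Grundy theorem, the Grundy value of a sum of independent games is the XOR of the component values.
Combined value = 10 ⊕ 1 ⊕ 0 = 11.

11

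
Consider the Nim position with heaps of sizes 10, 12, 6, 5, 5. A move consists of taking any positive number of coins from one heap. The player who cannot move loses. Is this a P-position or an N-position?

Compute the nim-sum pairwise:
10 XOR 12 = 6
6 XOR 6 = 0
0 XOR 5 = 5
5 XOR 5 = 0
The nim-sum is 0, so this is a P-position: the player to move is in a losing position under optimal play.

P-position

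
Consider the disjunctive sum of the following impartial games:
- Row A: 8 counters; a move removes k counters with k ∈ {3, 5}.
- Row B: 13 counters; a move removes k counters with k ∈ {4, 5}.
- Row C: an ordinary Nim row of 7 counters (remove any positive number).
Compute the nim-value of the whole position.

For row A, compute g(0), g(1), … with moves {3, 5}:
k:     0  1  2  3  4  5  6  7  8
g(k):  0  0  0  1  1  1  2  2  0
So g(8) = 0.
Grundy values for row B (subtraction set {4, 5}):
g(0) = mex{} = 0
g(1) = mex{} = 0
g(2) = mex{} = 0
g(3) = mex{} = 0
g(4) = mex{0} = 1
g(5) = mex{0} = 1
g(6) = mex{0} = 1
g(7) = mex{0} = 1
g(8) = mex{0,1} = 2
g(9) = mex{1} = 0
g(10) = mex{1} = 0
g(11) = mex{1} = 0
g(12) = mex{1,2} = 0
g(13) = mex{0,2} = 1
So g(13) = 1.
Row C is a plain Nim row of size 7, so its Grundy value is 7.
By the Sprague-Grundy theorem, the Grundy value of a sum of independent games is the XOR of the component values.
Combined value = 0 XOR 1 XOR 7 = 6.

6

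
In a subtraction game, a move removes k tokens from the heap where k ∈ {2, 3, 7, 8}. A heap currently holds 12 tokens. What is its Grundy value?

1

Grundy values for subtraction set {2, 3, 7, 8}:
k:     0  1  2  3  4  5  6  7  8  9 10 11 12
g(k):  0  0  1  1  2  0  0  1  1  2  0  0  1
So g(12) = 1.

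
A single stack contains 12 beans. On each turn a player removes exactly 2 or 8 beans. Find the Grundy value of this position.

1

Grundy values for subtraction set {2, 8}:
g(0) = mex{} = 0
g(1) = mex{} = 0
g(2) = mex{0} = 1
g(3) = mex{0} = 1
g(4) = mex{1} = 0
g(5) = mex{1} = 0
g(6) = mex{0} = 1
g(7) = mex{0} = 1
g(8) = mex{0,1} = 2
g(9) = mex{0,1} = 2
g(10) = mex{1,2} = 0
g(11) = mex{1,2} = 0
g(12) = mex{0} = 1
So g(12) = 1.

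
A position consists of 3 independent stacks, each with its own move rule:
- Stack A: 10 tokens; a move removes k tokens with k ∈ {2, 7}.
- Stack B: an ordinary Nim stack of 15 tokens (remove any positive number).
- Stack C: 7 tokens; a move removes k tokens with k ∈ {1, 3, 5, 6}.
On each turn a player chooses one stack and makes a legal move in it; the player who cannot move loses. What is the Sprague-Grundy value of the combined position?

12

For stack A, compute g(0), g(1), … with moves {2, 7}:
g(0) = mex{} = 0
g(1) = mex{} = 0
g(2) = mex{0} = 1
g(3) = mex{0} = 1
g(4) = mex{1} = 0
g(5) = mex{1} = 0
g(6) = mex{0} = 1
g(7) = mex{0} = 1
g(8) = mex{0,1} = 2
g(9) = mex{1} = 0
g(10) = mex{1,2} = 0
So g(10) = 0.
Stack B is a plain Nim stack of size 15, so its Grundy value is 15.
Grundy values for stack C (subtraction set {1, 3, 5, 6}):
g(0) = mex{} = 0
g(1) = mex{0} = 1
g(2) = mex{1} = 0
g(3) = mex{0} = 1
g(4) = mex{1} = 0
g(5) = mex{0} = 1
g(6) = mex{0,1} = 2
g(7) = mex{0,1,2} = 3
So g(7) = 3.
By the Sprague-Grundy theorem, the Grundy value of a sum of independent games is the XOR of the component values.
Combined value = 0 ⊕ 15 ⊕ 3 = 12.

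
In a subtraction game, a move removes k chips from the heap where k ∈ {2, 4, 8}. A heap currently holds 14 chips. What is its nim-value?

1

Build the Grundy sequence with g(k) = mex{g(k−s) : s ∈ {2, 4, 8}, s ≤ k}:
k:     0  1  2  3  4  5  6  7  8  9 10 11 12 13 14
g(k):  0  0  1  1  2  2  0  0  1  1  2  2  0  0  1
So g(14) = 1.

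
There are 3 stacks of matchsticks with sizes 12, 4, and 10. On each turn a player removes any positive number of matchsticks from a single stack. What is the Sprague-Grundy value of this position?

2

Bitwise XOR of the heap sizes:
  1100  (12)
  0100  (4)
  1010  (10)
  ----
  0010  (2)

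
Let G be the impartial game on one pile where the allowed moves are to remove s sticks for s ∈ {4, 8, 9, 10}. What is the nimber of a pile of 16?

Grundy values for subtraction set {4, 8, 9, 10}:
k:     0  1  2  3  4  5  6  7  8  9 10 11 12 13 14 15 16
g(k):  0  0  0  0  1  1  1  1  2  2  2  2  3  3  0  0  0
So g(16) = 0.

0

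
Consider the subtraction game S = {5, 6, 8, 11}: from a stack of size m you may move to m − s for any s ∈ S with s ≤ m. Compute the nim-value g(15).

3

Build the Grundy sequence with g(k) = mex{g(k−s) : s ∈ {5, 6, 8, 11}, s ≤ k}:
k:     0  1  2  3  4  5  6  7  8  9 10 11 12 13 14 15
g(k):  0  0  0  0  0  1  1  1  1  1  2  2  2  2  2  3
So g(15) = 3.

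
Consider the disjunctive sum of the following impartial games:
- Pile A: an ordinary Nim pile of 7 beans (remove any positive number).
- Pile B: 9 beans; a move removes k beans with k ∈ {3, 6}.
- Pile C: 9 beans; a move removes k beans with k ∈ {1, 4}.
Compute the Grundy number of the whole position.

Pile A is a plain Nim pile of size 7, so its Grundy value is 7.
Grundy values for pile B (subtraction set {3, 6}):
g(0) = mex{} = 0
g(1) = mex{} = 0
g(2) = mex{} = 0
g(3) = mex{0} = 1
g(4) = mex{0} = 1
g(5) = mex{0} = 1
g(6) = mex{0,1} = 2
g(7) = mex{0,1} = 2
g(8) = mex{0,1} = 2
g(9) = mex{1,2} = 0
So g(9) = 0.
Build the Grundy sequence for pile C with g(k) = mex{g(k−s) : s ∈ {1, 4}, s ≤ k}:
k:     0  1  2  3  4  5  6  7  8  9
g(k):  0  1  0  1  2  0  1  0  1  2
So g(9) = 2.
The value of a disjunctive sum is the nim-sum of the parts.
Combined value = 7 XOR 0 XOR 2 = 5.

5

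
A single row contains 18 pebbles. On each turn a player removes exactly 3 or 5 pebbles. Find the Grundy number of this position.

Build the Grundy sequence with g(k) = mex{g(k−s) : s ∈ {3, 5}, s ≤ k}:
k:     0  1  2  3  4  5  6  7  8  9 10 11 12 13 14 15 16 17 18
g(k):  0  0  0  1  1  1  2  2  0  0  0  1  1  1  2  2  0  0  0
So g(18) = 0.

0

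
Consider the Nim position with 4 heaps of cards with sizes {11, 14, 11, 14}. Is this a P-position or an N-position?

Bitwise XOR of the heap sizes:
  1011  (11)
  1110  (14)
  1011  (11)
  1110  (14)
  ----
  0000  (0)
The nim-sum is 0, so this is a P-position: the player to move is in a losing position under optimal play.

P-position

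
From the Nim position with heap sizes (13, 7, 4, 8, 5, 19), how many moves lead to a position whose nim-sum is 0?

1

Compute the nim-sum pairwise:
13 ⊕ 7 = 10
10 ⊕ 4 = 14
14 ⊕ 8 = 6
6 ⊕ 5 = 3
3 ⊕ 19 = 16
The overall nim-sum is X = 16. A heap of size p has a winning move iff p XOR X < p (reduce it to p XOR X).
  13: 13 XOR 16 = 29 ≥ 13 — no move.
  7: 7 XOR 16 = 23 ≥ 7 — no move.
  4: 4 XOR 16 = 20 ≥ 4 — no move.
  8: 8 XOR 16 = 24 ≥ 8 — no move.
  5: 5 XOR 16 = 21 ≥ 5 — no move.
  19: 19 XOR 16 = 3 < 19 — winning move (to 3).
That gives 1 winning move.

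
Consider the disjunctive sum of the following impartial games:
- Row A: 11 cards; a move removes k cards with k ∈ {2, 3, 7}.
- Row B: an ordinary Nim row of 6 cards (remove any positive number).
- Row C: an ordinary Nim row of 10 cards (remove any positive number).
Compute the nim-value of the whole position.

Grundy values for row A (subtraction set {2, 3, 7}):
g(0) = mex{} = 0
g(1) = mex{} = 0
g(2) = mex{0} = 1
g(3) = mex{0} = 1
g(4) = mex{0,1} = 2
g(5) = mex{1} = 0
g(6) = mex{1,2} = 0
g(7) = mex{0,2} = 1
g(8) = mex{0} = 1
g(9) = mex{0,1} = 2
g(10) = mex{1} = 0
g(11) = mex{1,2} = 0
So g(11) = 0.
Row B is a plain Nim row of size 6, so its Grundy value is 6.
Row C is a plain Nim row of size 10, so its Grundy value is 10.
By the Sprague-Grundy theorem, the Grundy value of a sum of independent games is the XOR of the component values.
Combined value = 0 XOR 6 XOR 10 = 12.

12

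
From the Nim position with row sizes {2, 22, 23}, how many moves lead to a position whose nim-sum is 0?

3

Compute the nim-sum pairwise:
2 ^ 22 = 20
20 ^ 23 = 3
The overall nim-sum is X = 3. A row of size p has a winning move iff p XOR X < p (reduce it to p XOR X).
  2: 2 XOR 3 = 1 < 2 — winning move (to 1).
  22: 22 XOR 3 = 21 < 22 — winning move (to 21).
  23: 23 XOR 3 = 20 < 23 — winning move (to 20).
That gives 3 winning moves.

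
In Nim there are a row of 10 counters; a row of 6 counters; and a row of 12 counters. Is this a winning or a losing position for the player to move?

In binary:
  1010  (10)
  0110  (6)
  1100  (12)
  ----
  0000  (0)
The nim-sum is 0, so this is a P-position: the player to move is in a losing position under optimal play.

Losing position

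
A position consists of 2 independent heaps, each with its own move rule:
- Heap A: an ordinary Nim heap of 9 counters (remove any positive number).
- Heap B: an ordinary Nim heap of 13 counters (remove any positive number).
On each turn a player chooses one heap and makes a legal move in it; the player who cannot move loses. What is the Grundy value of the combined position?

Heap A is a plain Nim heap of size 9, so its Grundy value is 9.
Heap B is a plain Nim heap of size 13, so its Grundy value is 13.
By the Sprague-Grundy theorem, the Grundy value of a sum of independent games is the XOR of the component values.
Combined value = 9 ⊕ 13 = 4.

4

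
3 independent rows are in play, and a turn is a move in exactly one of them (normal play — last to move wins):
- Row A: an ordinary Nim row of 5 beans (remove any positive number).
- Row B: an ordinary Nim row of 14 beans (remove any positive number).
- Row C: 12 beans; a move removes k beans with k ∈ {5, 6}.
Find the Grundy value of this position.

Row A is a plain Nim row of size 5, so its Grundy value is 5.
Row B is a plain Nim row of size 14, so its Grundy value is 14.
Build the Grundy sequence for row C with g(k) = mex{g(k−s) : s ∈ {5, 6}, s ≤ k}:
k:     0  1  2  3  4  5  6  7  8  9 10 11 12
g(k):  0  0  0  0  0  1  1  1  1  1  2  0  0
So g(12) = 0.
By the Sprague-Grundy theorem, the Grundy value of a sum of independent games is the XOR of the component values.
Combined value = 5 XOR 14 XOR 0 = 11.

11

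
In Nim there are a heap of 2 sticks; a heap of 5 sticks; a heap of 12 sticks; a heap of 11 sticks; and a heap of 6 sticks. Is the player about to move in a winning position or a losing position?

Winning position

In binary:
  0010  (2)
  0101  (5)
  1100  (12)
  1011  (11)
  0110  (6)
  ----
  0110  (6)
The nim-sum is 6 ≠ 0, so this is an N-position: the player to move can win.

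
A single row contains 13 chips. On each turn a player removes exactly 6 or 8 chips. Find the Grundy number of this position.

2

Compute g(0), g(1), … for moves {6, 8}:
k:     0  1  2  3  4  5  6  7  8  9 10 11 12 13
g(k):  0  0  0  0  0  0  1  1  1  1  1  1  2  2
So g(13) = 2.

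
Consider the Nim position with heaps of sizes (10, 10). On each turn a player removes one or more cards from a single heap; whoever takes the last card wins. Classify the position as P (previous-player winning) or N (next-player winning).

Compute the nim-sum pairwise:
10 ⊕ 10 = 0
The nim-sum is 0, so this is a P-position: the player to move is in a losing position under optimal play.

P-position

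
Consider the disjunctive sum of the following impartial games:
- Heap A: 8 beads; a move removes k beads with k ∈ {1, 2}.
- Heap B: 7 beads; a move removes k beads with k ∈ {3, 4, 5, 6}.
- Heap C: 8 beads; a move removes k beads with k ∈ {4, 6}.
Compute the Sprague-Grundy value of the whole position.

2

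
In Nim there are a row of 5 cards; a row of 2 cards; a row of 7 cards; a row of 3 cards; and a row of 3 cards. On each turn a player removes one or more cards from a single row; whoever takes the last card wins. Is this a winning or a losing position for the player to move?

Losing position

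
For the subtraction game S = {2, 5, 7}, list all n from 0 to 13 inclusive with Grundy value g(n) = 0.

0, 1, 4, 10, 13

Grundy values for subtraction set {2, 5, 7}:
k:     0  1  2  3  4  5  6  7  8  9 10 11 12 13
g(k):  0  0  1  1  0  2  1  3  2  2  0  3  1  0
The P-positions (g = 0) in 0..13 are 0, 1, 4, 10, 13.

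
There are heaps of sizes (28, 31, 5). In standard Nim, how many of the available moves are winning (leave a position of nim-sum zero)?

3

Nim-sum: 28 ⊕ 31 ⊕ 5 = 6.
The overall nim-sum is X = 6. A heap of size p has a winning move iff p XOR X < p (reduce it to p XOR X).
  28: 28 XOR 6 = 26 < 28 — winning move (to 26).
  31: 31 XOR 6 = 25 < 31 — winning move (to 25).
  5: 5 XOR 6 = 3 < 5 — winning move (to 3).
That gives 3 winning moves.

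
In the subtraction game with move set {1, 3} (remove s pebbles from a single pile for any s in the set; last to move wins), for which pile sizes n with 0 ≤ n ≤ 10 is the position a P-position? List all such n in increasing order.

Build the Grundy sequence with g(k) = mex{g(k−s) : s ∈ {1, 3}, s ≤ k}:
g(0) = mex{} = 0
g(1) = mex{0} = 1
g(2) = mex{1} = 0
g(3) = mex{0} = 1
g(4) = mex{1} = 0
g(5) = mex{0} = 1
g(6) = mex{1} = 0
g(7) = mex{0} = 1
g(8) = mex{1} = 0
g(9) = mex{0} = 1
g(10) = mex{1} = 0
The P-positions (g = 0) in 0..10 are 0, 2, 4, 6, 8, 10.

0, 2, 4, 6, 8, 10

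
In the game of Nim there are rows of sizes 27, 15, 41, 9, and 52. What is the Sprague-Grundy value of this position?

0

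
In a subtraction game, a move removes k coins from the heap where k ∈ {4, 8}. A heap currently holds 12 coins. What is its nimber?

Grundy values for subtraction set {4, 8}:
g(0) = mex{} = 0
g(1) = mex{} = 0
g(2) = mex{} = 0
g(3) = mex{} = 0
g(4) = mex{0} = 1
g(5) = mex{0} = 1
g(6) = mex{0} = 1
g(7) = mex{0} = 1
g(8) = mex{0,1} = 2
g(9) = mex{0,1} = 2
g(10) = mex{0,1} = 2
g(11) = mex{0,1} = 2
g(12) = mex{1,2} = 0
So g(12) = 0.

0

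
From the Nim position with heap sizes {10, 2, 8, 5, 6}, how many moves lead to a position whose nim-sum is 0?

3

Compute the nim-sum pairwise:
10 ⊕ 2 = 8
8 ⊕ 8 = 0
0 ⊕ 5 = 5
5 ⊕ 6 = 3
The overall nim-sum is X = 3. A heap of size p has a winning move iff p XOR X < p (reduce it to p XOR X).
  10: 10 XOR 3 = 9 < 10 — winning move (to 9).
  2: 2 XOR 3 = 1 < 2 — winning move (to 1).
  8: 8 XOR 3 = 11 ≥ 8 — no move.
  5: 5 XOR 3 = 6 ≥ 5 — no move.
  6: 6 XOR 3 = 5 < 6 — winning move (to 5).
That gives 3 winning moves.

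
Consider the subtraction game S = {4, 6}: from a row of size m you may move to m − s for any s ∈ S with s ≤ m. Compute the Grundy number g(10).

0

Grundy values for subtraction set {4, 6}:
g(0) = mex{} = 0
g(1) = mex{} = 0
g(2) = mex{} = 0
g(3) = mex{} = 0
g(4) = mex{0} = 1
g(5) = mex{0} = 1
g(6) = mex{0} = 1
g(7) = mex{0} = 1
g(8) = mex{0,1} = 2
g(9) = mex{0,1} = 2
g(10) = mex{1} = 0
So g(10) = 0.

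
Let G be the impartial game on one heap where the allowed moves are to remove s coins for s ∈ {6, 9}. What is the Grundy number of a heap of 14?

2

Compute g(0), g(1), … for moves {6, 9}:
k:     0  1  2  3  4  5  6  7  8  9 10 11 12 13 14
g(k):  0  0  0  0  0  0  1  1  1  1  1  1  2  2  2
So g(14) = 2.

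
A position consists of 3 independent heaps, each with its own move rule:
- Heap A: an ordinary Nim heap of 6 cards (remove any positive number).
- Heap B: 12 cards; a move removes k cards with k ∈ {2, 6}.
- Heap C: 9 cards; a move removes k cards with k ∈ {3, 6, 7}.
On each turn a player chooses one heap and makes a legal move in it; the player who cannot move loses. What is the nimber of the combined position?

5

Heap A is a plain Nim heap of size 6, so its Grundy value is 6.
For heap B, compute g(0), g(1), … with moves {2, 6}:
g(0) = mex{} = 0
g(1) = mex{} = 0
g(2) = mex{0} = 1
g(3) = mex{0} = 1
g(4) = mex{1} = 0
g(5) = mex{1} = 0
g(6) = mex{0} = 1
g(7) = mex{0} = 1
g(8) = mex{1} = 0
g(9) = mex{1} = 0
g(10) = mex{0} = 1
g(11) = mex{0} = 1
g(12) = mex{1} = 0
So g(12) = 0.
For heap C, compute g(0), g(1), … with moves {3, 6, 7}:
g(0) = mex{} = 0
g(1) = mex{} = 0
g(2) = mex{} = 0
g(3) = mex{0} = 1
g(4) = mex{0} = 1
g(5) = mex{0} = 1
g(6) = mex{0,1} = 2
g(7) = mex{0,1} = 2
g(8) = mex{0,1} = 2
g(9) = mex{0,1,2} = 3
So g(9) = 3.
The value of a disjunctive sum is the nim-sum of the parts.
Combined value = 6 ⊕ 0 ⊕ 3 = 5.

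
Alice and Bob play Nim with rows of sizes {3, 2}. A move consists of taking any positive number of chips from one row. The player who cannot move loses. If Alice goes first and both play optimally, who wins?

Alice wins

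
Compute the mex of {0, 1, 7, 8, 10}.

2

The values 0, 1 are all present; 2 is the first non-negative integer missing from the set.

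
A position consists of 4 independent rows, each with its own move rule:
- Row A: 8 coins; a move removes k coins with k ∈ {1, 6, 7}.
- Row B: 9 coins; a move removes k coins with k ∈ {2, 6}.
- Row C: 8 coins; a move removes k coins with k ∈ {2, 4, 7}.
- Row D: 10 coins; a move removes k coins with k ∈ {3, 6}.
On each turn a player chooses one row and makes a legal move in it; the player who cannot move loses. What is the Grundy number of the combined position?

Grundy values for row A (subtraction set {1, 6, 7}):
k:     0  1  2  3  4  5  6  7  8
g(k):  0  1  0  1  0  1  2  3  2
So g(8) = 2.
Build the Grundy sequence for row B with g(k) = mex{g(k−s) : s ∈ {2, 6}, s ≤ k}:
k:     0  1  2  3  4  5  6  7  8  9
g(k):  0  0  1  1  0  0  1  1  0  0
So g(9) = 0.
Grundy values for row C (subtraction set {2, 4, 7}):
g(0) = mex{} = 0
g(1) = mex{} = 0
g(2) = mex{0} = 1
g(3) = mex{0} = 1
g(4) = mex{0,1} = 2
g(5) = mex{0,1} = 2
g(6) = mex{1,2} = 0
g(7) = mex{0,1,2} = 3
g(8) = mex{0,2} = 1
So g(8) = 1.
Build the Grundy sequence for row D with g(k) = mex{g(k−s) : s ∈ {3, 6}, s ≤ k}:
k:     0  1  2  3  4  5  6  7  8  9 10
g(k):  0  0  0  1  1  1  2  2  2  0  0
So g(10) = 0.
The value of a disjunctive sum is the nim-sum of the parts.
Combined value = 2 ⊕ 0 ⊕ 1 ⊕ 0 = 3.

3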